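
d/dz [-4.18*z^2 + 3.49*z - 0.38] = 3.49 - 8.36*z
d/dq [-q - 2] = -1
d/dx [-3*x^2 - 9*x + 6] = -6*x - 9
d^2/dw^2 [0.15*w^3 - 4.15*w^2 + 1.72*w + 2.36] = 0.9*w - 8.3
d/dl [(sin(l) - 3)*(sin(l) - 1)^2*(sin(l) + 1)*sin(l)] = (5*sin(l)^4 - 16*sin(l)^3 + 6*sin(l)^2 + 8*sin(l) - 3)*cos(l)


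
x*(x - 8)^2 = x^3 - 16*x^2 + 64*x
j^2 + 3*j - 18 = (j - 3)*(j + 6)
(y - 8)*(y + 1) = y^2 - 7*y - 8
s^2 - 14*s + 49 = (s - 7)^2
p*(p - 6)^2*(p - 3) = p^4 - 15*p^3 + 72*p^2 - 108*p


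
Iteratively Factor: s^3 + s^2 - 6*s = (s)*(s^2 + s - 6) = s*(s + 3)*(s - 2)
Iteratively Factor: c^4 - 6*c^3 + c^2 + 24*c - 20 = (c + 2)*(c^3 - 8*c^2 + 17*c - 10) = (c - 2)*(c + 2)*(c^2 - 6*c + 5) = (c - 5)*(c - 2)*(c + 2)*(c - 1)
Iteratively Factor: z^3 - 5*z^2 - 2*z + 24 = (z - 4)*(z^2 - z - 6) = (z - 4)*(z - 3)*(z + 2)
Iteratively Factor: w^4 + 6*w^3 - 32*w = (w + 4)*(w^3 + 2*w^2 - 8*w) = w*(w + 4)*(w^2 + 2*w - 8) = w*(w - 2)*(w + 4)*(w + 4)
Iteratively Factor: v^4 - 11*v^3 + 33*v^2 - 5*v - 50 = (v - 5)*(v^3 - 6*v^2 + 3*v + 10) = (v - 5)^2*(v^2 - v - 2) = (v - 5)^2*(v - 2)*(v + 1)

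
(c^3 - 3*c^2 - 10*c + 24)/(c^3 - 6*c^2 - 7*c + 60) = (c - 2)/(c - 5)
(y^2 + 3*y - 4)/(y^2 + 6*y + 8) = (y - 1)/(y + 2)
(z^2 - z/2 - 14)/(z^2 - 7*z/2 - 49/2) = (z - 4)/(z - 7)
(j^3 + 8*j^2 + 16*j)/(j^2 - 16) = j*(j + 4)/(j - 4)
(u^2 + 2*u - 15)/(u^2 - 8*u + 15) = (u + 5)/(u - 5)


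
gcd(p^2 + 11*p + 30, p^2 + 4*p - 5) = p + 5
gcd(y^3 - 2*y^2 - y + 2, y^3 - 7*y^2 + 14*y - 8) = y^2 - 3*y + 2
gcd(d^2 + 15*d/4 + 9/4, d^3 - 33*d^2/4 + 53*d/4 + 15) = d + 3/4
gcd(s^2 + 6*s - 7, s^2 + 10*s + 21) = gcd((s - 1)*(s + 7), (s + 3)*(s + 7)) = s + 7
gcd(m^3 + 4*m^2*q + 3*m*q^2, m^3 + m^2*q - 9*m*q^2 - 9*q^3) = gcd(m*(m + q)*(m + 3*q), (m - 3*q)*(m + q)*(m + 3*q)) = m^2 + 4*m*q + 3*q^2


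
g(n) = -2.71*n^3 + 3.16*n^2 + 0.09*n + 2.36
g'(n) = -8.13*n^2 + 6.32*n + 0.09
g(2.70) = -27.70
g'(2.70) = -42.11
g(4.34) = -159.26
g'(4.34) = -125.61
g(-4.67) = 346.86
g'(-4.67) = -206.73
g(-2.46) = 61.61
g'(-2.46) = -64.66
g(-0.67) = 4.53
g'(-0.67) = -7.79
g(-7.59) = 1368.65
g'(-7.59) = -516.23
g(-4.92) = 401.16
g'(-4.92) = -227.80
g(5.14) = -281.70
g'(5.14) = -182.22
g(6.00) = -468.70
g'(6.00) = -254.67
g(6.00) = -468.70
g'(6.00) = -254.67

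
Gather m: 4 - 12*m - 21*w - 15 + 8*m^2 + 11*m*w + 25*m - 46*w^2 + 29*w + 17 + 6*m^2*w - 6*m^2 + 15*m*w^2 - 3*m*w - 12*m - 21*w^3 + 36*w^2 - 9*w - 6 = m^2*(6*w + 2) + m*(15*w^2 + 8*w + 1) - 21*w^3 - 10*w^2 - w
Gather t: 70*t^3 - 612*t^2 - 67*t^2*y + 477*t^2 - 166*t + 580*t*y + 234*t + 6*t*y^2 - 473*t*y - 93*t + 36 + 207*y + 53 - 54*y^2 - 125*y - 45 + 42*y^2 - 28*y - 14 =70*t^3 + t^2*(-67*y - 135) + t*(6*y^2 + 107*y - 25) - 12*y^2 + 54*y + 30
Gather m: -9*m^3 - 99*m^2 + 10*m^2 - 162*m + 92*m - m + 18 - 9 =-9*m^3 - 89*m^2 - 71*m + 9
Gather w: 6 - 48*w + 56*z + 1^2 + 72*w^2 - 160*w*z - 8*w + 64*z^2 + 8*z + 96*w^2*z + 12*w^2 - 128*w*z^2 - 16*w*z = w^2*(96*z + 84) + w*(-128*z^2 - 176*z - 56) + 64*z^2 + 64*z + 7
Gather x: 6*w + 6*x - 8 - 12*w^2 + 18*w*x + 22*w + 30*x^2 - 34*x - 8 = -12*w^2 + 28*w + 30*x^2 + x*(18*w - 28) - 16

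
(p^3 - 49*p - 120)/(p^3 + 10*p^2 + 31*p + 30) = (p - 8)/(p + 2)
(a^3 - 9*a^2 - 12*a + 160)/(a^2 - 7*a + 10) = (a^2 - 4*a - 32)/(a - 2)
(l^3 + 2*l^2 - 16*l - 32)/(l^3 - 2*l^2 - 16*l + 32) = (l + 2)/(l - 2)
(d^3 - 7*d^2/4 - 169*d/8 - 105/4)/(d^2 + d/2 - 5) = (4*d^2 - 17*d - 42)/(4*(d - 2))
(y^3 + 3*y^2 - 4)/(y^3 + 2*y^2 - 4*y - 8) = (y - 1)/(y - 2)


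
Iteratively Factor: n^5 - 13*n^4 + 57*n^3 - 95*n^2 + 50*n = (n - 2)*(n^4 - 11*n^3 + 35*n^2 - 25*n) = (n - 2)*(n - 1)*(n^3 - 10*n^2 + 25*n) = (n - 5)*(n - 2)*(n - 1)*(n^2 - 5*n) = n*(n - 5)*(n - 2)*(n - 1)*(n - 5)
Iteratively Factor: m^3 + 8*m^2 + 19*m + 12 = (m + 1)*(m^2 + 7*m + 12) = (m + 1)*(m + 4)*(m + 3)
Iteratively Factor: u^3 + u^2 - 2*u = (u)*(u^2 + u - 2) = u*(u + 2)*(u - 1)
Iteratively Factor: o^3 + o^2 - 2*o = (o - 1)*(o^2 + 2*o) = (o - 1)*(o + 2)*(o)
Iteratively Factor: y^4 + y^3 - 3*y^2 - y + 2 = (y + 2)*(y^3 - y^2 - y + 1) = (y + 1)*(y + 2)*(y^2 - 2*y + 1) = (y - 1)*(y + 1)*(y + 2)*(y - 1)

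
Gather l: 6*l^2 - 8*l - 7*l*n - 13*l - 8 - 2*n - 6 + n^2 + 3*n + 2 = 6*l^2 + l*(-7*n - 21) + n^2 + n - 12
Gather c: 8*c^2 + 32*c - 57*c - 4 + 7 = 8*c^2 - 25*c + 3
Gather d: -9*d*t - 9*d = d*(-9*t - 9)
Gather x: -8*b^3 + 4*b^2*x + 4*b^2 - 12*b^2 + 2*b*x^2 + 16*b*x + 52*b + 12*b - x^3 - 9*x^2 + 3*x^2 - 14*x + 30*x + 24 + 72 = -8*b^3 - 8*b^2 + 64*b - x^3 + x^2*(2*b - 6) + x*(4*b^2 + 16*b + 16) + 96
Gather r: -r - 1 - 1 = -r - 2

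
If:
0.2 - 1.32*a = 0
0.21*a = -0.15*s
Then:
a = 0.15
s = -0.21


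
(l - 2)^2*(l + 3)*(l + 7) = l^4 + 6*l^3 - 15*l^2 - 44*l + 84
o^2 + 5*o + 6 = (o + 2)*(o + 3)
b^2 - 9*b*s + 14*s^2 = (b - 7*s)*(b - 2*s)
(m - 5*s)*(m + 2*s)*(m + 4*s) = m^3 + m^2*s - 22*m*s^2 - 40*s^3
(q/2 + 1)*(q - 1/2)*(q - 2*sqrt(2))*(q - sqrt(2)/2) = q^4/2 - 5*sqrt(2)*q^3/4 + 3*q^3/4 - 15*sqrt(2)*q^2/8 + q^2/2 + 3*q/2 + 5*sqrt(2)*q/4 - 1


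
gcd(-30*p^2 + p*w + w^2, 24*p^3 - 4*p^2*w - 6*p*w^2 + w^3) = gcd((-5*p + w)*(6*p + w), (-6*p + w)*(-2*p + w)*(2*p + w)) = 1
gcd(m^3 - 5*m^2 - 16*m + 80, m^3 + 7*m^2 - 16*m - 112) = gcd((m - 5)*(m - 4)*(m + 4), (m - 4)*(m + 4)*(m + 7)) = m^2 - 16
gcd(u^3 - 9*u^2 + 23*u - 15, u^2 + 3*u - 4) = u - 1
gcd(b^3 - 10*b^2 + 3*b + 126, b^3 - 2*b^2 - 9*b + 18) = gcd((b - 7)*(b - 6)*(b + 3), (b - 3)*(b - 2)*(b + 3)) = b + 3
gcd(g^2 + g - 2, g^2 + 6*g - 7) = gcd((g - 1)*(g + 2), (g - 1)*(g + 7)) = g - 1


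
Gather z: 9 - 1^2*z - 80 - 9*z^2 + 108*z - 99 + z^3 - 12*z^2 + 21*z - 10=z^3 - 21*z^2 + 128*z - 180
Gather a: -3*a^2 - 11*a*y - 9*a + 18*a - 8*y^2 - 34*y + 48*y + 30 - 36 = -3*a^2 + a*(9 - 11*y) - 8*y^2 + 14*y - 6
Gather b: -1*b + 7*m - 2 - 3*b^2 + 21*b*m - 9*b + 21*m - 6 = -3*b^2 + b*(21*m - 10) + 28*m - 8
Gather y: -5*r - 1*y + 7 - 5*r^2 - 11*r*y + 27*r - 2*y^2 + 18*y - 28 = -5*r^2 + 22*r - 2*y^2 + y*(17 - 11*r) - 21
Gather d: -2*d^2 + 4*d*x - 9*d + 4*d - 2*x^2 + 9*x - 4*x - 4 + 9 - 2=-2*d^2 + d*(4*x - 5) - 2*x^2 + 5*x + 3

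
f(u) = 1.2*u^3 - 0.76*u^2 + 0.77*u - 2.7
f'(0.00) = 0.77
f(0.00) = -2.70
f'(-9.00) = 306.05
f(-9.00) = -945.99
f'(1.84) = 10.16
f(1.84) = 3.62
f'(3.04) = 29.42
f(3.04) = 26.33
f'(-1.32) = 9.05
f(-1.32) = -7.80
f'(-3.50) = 50.19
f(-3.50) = -66.16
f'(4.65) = 71.54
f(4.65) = 105.10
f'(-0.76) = 4.00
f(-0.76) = -4.25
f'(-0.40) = 1.95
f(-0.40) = -3.21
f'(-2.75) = 32.18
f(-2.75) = -35.52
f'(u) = 3.6*u^2 - 1.52*u + 0.77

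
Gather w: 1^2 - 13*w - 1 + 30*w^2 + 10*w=30*w^2 - 3*w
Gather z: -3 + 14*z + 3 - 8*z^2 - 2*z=-8*z^2 + 12*z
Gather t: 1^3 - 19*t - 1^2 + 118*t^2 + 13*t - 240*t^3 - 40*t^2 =-240*t^3 + 78*t^2 - 6*t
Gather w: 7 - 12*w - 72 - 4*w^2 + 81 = -4*w^2 - 12*w + 16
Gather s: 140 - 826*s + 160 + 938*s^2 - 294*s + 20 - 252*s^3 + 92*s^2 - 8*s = -252*s^3 + 1030*s^2 - 1128*s + 320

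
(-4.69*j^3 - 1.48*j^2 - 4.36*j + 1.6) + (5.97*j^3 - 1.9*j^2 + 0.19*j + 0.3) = 1.28*j^3 - 3.38*j^2 - 4.17*j + 1.9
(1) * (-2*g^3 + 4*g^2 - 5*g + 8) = -2*g^3 + 4*g^2 - 5*g + 8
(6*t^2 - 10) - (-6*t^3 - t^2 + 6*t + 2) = 6*t^3 + 7*t^2 - 6*t - 12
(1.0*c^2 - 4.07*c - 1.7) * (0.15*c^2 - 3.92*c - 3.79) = 0.15*c^4 - 4.5305*c^3 + 11.9094*c^2 + 22.0893*c + 6.443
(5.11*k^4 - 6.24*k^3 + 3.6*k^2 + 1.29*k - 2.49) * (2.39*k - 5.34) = 12.2129*k^5 - 42.201*k^4 + 41.9256*k^3 - 16.1409*k^2 - 12.8397*k + 13.2966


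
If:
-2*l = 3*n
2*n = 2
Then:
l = -3/2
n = 1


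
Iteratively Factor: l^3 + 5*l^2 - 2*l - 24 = (l + 3)*(l^2 + 2*l - 8) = (l - 2)*(l + 3)*(l + 4)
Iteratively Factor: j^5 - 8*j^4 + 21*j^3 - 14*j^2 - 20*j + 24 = (j - 2)*(j^4 - 6*j^3 + 9*j^2 + 4*j - 12) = (j - 2)^2*(j^3 - 4*j^2 + j + 6) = (j - 2)^2*(j + 1)*(j^2 - 5*j + 6) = (j - 2)^3*(j + 1)*(j - 3)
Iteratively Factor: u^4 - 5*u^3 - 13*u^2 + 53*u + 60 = (u - 4)*(u^3 - u^2 - 17*u - 15) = (u - 4)*(u + 3)*(u^2 - 4*u - 5) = (u - 5)*(u - 4)*(u + 3)*(u + 1)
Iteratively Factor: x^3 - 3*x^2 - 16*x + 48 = (x + 4)*(x^2 - 7*x + 12) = (x - 4)*(x + 4)*(x - 3)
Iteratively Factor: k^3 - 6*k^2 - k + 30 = (k - 3)*(k^2 - 3*k - 10) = (k - 3)*(k + 2)*(k - 5)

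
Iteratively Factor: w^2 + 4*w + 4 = (w + 2)*(w + 2)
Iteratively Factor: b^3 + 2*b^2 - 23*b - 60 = (b - 5)*(b^2 + 7*b + 12) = (b - 5)*(b + 3)*(b + 4)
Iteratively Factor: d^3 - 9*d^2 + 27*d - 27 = (d - 3)*(d^2 - 6*d + 9) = (d - 3)^2*(d - 3)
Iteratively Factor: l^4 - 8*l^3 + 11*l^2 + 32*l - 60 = (l - 5)*(l^3 - 3*l^2 - 4*l + 12) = (l - 5)*(l - 2)*(l^2 - l - 6) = (l - 5)*(l - 2)*(l + 2)*(l - 3)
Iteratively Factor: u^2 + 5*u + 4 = (u + 1)*(u + 4)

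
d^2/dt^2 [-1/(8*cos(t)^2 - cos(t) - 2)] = (-256*sin(t)^4 + 193*sin(t)^2 - 28*cos(t) + 6*cos(3*t) + 97)/(8*sin(t)^2 + cos(t) - 6)^3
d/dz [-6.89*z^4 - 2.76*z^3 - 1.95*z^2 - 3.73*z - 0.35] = -27.56*z^3 - 8.28*z^2 - 3.9*z - 3.73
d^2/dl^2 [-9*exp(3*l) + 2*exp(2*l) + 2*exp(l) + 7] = (-81*exp(2*l) + 8*exp(l) + 2)*exp(l)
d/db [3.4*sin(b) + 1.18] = 3.4*cos(b)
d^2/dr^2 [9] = 0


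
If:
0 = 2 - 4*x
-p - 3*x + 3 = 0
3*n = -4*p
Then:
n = -2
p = 3/2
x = 1/2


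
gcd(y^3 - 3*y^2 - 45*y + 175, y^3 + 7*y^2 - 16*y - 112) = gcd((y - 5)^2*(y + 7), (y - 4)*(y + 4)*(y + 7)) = y + 7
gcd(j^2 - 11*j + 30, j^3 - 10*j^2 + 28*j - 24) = j - 6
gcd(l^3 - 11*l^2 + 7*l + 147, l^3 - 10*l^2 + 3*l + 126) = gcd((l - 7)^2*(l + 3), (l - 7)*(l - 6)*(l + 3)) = l^2 - 4*l - 21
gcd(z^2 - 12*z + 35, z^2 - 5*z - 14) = z - 7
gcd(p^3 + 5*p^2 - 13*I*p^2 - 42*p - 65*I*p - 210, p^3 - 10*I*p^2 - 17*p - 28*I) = p - 7*I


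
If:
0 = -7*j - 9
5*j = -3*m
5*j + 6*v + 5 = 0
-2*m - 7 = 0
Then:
No Solution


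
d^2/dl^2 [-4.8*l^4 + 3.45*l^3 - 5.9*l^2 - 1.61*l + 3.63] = -57.6*l^2 + 20.7*l - 11.8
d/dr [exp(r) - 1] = exp(r)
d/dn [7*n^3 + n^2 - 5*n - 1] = 21*n^2 + 2*n - 5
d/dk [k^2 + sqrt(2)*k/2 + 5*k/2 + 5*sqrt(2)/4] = 2*k + sqrt(2)/2 + 5/2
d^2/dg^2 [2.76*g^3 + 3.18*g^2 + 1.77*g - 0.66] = 16.56*g + 6.36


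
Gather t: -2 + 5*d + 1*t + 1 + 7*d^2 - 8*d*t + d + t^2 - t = 7*d^2 - 8*d*t + 6*d + t^2 - 1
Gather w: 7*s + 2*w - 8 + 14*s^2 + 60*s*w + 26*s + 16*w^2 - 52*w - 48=14*s^2 + 33*s + 16*w^2 + w*(60*s - 50) - 56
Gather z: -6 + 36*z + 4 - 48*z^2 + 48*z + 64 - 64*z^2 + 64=-112*z^2 + 84*z + 126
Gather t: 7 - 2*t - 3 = 4 - 2*t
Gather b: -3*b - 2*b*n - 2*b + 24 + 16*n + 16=b*(-2*n - 5) + 16*n + 40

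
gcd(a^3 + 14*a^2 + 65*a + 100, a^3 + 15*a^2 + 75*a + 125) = a^2 + 10*a + 25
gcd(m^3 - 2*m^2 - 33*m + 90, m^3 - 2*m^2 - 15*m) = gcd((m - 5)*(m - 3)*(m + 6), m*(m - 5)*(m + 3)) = m - 5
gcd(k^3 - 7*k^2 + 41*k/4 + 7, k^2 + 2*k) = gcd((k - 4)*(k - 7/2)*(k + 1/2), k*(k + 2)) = 1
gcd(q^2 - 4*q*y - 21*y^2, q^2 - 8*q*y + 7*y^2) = -q + 7*y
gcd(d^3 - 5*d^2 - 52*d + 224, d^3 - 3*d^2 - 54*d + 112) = d^2 - d - 56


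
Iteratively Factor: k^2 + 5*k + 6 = (k + 3)*(k + 2)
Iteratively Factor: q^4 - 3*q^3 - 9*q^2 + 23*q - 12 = (q - 1)*(q^3 - 2*q^2 - 11*q + 12) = (q - 1)*(q + 3)*(q^2 - 5*q + 4) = (q - 1)^2*(q + 3)*(q - 4)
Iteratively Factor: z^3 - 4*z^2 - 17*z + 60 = (z + 4)*(z^2 - 8*z + 15) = (z - 3)*(z + 4)*(z - 5)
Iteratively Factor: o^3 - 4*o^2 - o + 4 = (o + 1)*(o^2 - 5*o + 4) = (o - 1)*(o + 1)*(o - 4)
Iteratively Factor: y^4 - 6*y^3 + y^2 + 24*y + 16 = (y - 4)*(y^3 - 2*y^2 - 7*y - 4) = (y - 4)*(y + 1)*(y^2 - 3*y - 4) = (y - 4)*(y + 1)^2*(y - 4)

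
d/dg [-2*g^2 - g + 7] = -4*g - 1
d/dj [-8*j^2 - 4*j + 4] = -16*j - 4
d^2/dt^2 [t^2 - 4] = 2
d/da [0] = 0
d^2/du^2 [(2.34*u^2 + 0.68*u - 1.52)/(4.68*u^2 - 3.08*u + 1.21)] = (97.246656*u^3 - 279.2556*u^2 + 108.355104*u + 0.296691999999993)/(102.503232*u^6 - 202.378176*u^5 + 212.694768*u^4 - 133.866656*u^3 + 54.991596*u^2 - 13.528284*u + 1.771561)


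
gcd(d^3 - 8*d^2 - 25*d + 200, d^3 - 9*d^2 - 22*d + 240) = d^2 - 3*d - 40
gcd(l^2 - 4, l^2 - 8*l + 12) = l - 2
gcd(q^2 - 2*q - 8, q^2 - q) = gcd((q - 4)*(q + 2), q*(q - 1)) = 1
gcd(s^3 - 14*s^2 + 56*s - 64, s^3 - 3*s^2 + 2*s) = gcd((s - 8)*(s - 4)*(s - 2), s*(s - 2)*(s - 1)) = s - 2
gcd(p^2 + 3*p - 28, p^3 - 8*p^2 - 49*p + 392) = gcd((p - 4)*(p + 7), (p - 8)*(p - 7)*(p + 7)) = p + 7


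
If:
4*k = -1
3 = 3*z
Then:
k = -1/4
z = 1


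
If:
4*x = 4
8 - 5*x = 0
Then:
No Solution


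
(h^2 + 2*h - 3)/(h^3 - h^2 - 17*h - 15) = (h - 1)/(h^2 - 4*h - 5)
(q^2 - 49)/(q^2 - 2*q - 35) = (q + 7)/(q + 5)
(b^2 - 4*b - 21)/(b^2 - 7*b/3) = 3*(b^2 - 4*b - 21)/(b*(3*b - 7))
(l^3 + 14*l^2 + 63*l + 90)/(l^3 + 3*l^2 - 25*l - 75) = (l + 6)/(l - 5)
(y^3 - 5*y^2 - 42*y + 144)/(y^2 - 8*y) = y + 3 - 18/y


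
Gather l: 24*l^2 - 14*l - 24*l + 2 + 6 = 24*l^2 - 38*l + 8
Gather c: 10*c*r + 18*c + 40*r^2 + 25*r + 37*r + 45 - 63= c*(10*r + 18) + 40*r^2 + 62*r - 18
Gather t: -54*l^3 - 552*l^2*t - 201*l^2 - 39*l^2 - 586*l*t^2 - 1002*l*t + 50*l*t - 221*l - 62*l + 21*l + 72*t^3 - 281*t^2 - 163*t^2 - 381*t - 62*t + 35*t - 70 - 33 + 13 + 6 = -54*l^3 - 240*l^2 - 262*l + 72*t^3 + t^2*(-586*l - 444) + t*(-552*l^2 - 952*l - 408) - 84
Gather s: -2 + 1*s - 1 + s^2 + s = s^2 + 2*s - 3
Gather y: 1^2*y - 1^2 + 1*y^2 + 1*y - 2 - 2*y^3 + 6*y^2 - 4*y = -2*y^3 + 7*y^2 - 2*y - 3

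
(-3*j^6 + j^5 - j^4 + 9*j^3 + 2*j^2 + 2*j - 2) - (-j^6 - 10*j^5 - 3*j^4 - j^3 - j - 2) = -2*j^6 + 11*j^5 + 2*j^4 + 10*j^3 + 2*j^2 + 3*j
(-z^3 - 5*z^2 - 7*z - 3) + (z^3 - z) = -5*z^2 - 8*z - 3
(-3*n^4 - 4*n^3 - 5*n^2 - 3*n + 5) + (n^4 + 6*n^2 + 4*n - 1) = -2*n^4 - 4*n^3 + n^2 + n + 4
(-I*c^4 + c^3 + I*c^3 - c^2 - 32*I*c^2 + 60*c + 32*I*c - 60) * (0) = 0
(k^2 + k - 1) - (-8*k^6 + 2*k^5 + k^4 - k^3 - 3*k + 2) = 8*k^6 - 2*k^5 - k^4 + k^3 + k^2 + 4*k - 3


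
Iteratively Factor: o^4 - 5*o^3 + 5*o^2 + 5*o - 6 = (o - 1)*(o^3 - 4*o^2 + o + 6) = (o - 1)*(o + 1)*(o^2 - 5*o + 6) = (o - 2)*(o - 1)*(o + 1)*(o - 3)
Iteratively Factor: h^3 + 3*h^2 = (h + 3)*(h^2) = h*(h + 3)*(h)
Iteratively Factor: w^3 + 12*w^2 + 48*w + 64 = (w + 4)*(w^2 + 8*w + 16) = (w + 4)^2*(w + 4)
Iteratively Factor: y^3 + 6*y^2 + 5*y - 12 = (y + 3)*(y^2 + 3*y - 4) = (y - 1)*(y + 3)*(y + 4)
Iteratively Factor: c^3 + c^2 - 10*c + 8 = (c - 2)*(c^2 + 3*c - 4) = (c - 2)*(c - 1)*(c + 4)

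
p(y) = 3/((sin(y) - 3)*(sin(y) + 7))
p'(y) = -3*cos(y)/((sin(y) - 3)*(sin(y) + 7)^2) - 3*cos(y)/((sin(y) - 3)^2*(sin(y) + 7)) = -6*(sin(y) + 2)*cos(y)/((sin(y) - 3)^2*(sin(y) + 7)^2)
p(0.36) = -0.15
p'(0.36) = -0.03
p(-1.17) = -0.13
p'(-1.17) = -0.00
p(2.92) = -0.15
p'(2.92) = 0.03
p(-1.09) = -0.13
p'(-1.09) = -0.01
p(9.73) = -0.14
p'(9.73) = 0.02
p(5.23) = -0.13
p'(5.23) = -0.01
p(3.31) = -0.14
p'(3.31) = 0.02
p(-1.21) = -0.13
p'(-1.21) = -0.00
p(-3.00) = -0.14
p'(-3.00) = 0.02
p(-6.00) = -0.15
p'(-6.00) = -0.03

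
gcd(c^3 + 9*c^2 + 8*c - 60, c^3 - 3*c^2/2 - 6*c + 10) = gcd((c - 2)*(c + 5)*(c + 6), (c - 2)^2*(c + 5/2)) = c - 2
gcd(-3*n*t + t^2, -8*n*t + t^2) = t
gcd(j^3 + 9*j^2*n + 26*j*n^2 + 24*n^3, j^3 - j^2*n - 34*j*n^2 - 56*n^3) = j^2 + 6*j*n + 8*n^2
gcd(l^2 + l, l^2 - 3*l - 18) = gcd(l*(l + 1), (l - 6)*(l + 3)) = 1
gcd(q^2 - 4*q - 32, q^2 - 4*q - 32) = q^2 - 4*q - 32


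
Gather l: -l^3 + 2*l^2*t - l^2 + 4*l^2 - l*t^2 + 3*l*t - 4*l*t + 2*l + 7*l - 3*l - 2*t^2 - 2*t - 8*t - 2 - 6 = -l^3 + l^2*(2*t + 3) + l*(-t^2 - t + 6) - 2*t^2 - 10*t - 8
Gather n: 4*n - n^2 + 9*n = -n^2 + 13*n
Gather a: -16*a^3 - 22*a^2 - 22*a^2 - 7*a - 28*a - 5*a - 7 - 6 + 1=-16*a^3 - 44*a^2 - 40*a - 12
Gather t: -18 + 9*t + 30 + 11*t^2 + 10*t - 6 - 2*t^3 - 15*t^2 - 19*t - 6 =-2*t^3 - 4*t^2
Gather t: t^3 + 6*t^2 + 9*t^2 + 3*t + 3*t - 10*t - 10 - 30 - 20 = t^3 + 15*t^2 - 4*t - 60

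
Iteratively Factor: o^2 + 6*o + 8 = (o + 2)*(o + 4)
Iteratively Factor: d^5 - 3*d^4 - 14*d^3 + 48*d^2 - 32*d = (d - 2)*(d^4 - d^3 - 16*d^2 + 16*d) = d*(d - 2)*(d^3 - d^2 - 16*d + 16) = d*(d - 4)*(d - 2)*(d^2 + 3*d - 4) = d*(d - 4)*(d - 2)*(d - 1)*(d + 4)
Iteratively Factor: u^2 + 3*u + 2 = (u + 1)*(u + 2)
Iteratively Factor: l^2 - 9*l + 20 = (l - 4)*(l - 5)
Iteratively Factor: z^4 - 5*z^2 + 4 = (z + 2)*(z^3 - 2*z^2 - z + 2) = (z - 1)*(z + 2)*(z^2 - z - 2) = (z - 2)*(z - 1)*(z + 2)*(z + 1)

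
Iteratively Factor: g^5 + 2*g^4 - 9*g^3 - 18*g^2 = (g + 3)*(g^4 - g^3 - 6*g^2) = g*(g + 3)*(g^3 - g^2 - 6*g) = g^2*(g + 3)*(g^2 - g - 6) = g^2*(g + 2)*(g + 3)*(g - 3)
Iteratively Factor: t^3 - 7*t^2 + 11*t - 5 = (t - 5)*(t^2 - 2*t + 1) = (t - 5)*(t - 1)*(t - 1)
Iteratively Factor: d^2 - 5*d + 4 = (d - 4)*(d - 1)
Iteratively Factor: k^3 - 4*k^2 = (k)*(k^2 - 4*k) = k^2*(k - 4)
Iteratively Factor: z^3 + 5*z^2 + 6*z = (z + 2)*(z^2 + 3*z) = z*(z + 2)*(z + 3)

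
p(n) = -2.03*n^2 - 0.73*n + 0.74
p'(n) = -4.06*n - 0.73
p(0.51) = -0.16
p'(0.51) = -2.80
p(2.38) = -12.50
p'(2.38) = -10.39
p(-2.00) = -5.92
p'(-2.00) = 7.39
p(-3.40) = -20.24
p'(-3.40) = 13.07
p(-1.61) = -3.35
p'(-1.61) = 5.81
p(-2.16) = -7.15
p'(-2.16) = 8.04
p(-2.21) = -7.56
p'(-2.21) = 8.24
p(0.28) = 0.38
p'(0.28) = -1.87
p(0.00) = 0.74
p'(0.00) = -0.73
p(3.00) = -19.72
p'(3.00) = -12.91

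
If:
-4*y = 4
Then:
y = -1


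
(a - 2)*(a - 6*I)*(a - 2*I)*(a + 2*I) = a^4 - 2*a^3 - 6*I*a^3 + 4*a^2 + 12*I*a^2 - 8*a - 24*I*a + 48*I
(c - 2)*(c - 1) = c^2 - 3*c + 2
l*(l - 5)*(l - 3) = l^3 - 8*l^2 + 15*l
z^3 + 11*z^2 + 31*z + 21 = (z + 1)*(z + 3)*(z + 7)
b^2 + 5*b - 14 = (b - 2)*(b + 7)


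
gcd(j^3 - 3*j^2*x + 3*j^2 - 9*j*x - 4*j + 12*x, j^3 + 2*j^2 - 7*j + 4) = j^2 + 3*j - 4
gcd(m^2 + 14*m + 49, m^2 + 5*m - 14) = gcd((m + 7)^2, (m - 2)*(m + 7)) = m + 7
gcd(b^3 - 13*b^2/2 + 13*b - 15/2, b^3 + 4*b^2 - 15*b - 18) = b - 3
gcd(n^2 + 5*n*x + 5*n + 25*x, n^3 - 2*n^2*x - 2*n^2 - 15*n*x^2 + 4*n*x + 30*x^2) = 1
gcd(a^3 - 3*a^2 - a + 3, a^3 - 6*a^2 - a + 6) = a^2 - 1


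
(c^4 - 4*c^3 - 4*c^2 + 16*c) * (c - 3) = c^5 - 7*c^4 + 8*c^3 + 28*c^2 - 48*c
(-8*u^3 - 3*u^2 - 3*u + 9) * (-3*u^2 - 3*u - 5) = 24*u^5 + 33*u^4 + 58*u^3 - 3*u^2 - 12*u - 45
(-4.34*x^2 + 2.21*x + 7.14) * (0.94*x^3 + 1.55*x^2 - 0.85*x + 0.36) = -4.0796*x^5 - 4.6496*x^4 + 13.8261*x^3 + 7.6261*x^2 - 5.2734*x + 2.5704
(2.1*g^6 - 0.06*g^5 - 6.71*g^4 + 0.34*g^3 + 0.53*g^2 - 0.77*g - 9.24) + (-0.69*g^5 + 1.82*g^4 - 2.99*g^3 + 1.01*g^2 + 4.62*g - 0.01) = 2.1*g^6 - 0.75*g^5 - 4.89*g^4 - 2.65*g^3 + 1.54*g^2 + 3.85*g - 9.25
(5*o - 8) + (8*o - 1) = 13*o - 9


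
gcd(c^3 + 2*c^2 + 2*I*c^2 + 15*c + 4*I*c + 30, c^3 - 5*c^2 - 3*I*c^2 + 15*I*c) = c - 3*I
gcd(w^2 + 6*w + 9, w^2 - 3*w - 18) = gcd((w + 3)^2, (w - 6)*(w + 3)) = w + 3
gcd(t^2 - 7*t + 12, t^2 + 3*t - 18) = t - 3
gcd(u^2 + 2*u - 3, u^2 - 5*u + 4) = u - 1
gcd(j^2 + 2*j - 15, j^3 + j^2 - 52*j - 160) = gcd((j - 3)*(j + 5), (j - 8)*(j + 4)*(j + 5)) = j + 5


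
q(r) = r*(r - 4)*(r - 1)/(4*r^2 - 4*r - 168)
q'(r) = r*(4 - 8*r)*(r - 4)*(r - 1)/(4*r^2 - 4*r - 168)^2 + r*(r - 4)/(4*r^2 - 4*r - 168) + r*(r - 1)/(4*r^2 - 4*r - 168) + (r - 4)*(r - 1)/(4*r^2 - 4*r - 168) = (r^4 - 2*r^3 - 125*r^2 + 420*r - 168)/(4*(r^4 - 2*r^3 - 83*r^2 + 84*r + 1764))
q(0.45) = -0.01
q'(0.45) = -0.00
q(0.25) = -0.00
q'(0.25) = -0.01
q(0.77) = -0.00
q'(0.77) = 0.01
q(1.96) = 0.02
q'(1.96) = 0.03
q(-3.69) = 1.35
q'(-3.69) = -1.28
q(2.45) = 0.04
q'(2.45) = 0.02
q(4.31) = -0.04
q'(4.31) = -0.16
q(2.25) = 0.03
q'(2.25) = 0.02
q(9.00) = 3.00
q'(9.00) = -0.39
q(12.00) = 2.93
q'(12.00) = 0.13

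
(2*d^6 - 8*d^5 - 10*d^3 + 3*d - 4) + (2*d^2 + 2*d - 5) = 2*d^6 - 8*d^5 - 10*d^3 + 2*d^2 + 5*d - 9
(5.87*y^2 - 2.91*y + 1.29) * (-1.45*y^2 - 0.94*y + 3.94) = -8.5115*y^4 - 1.2983*y^3 + 23.9927*y^2 - 12.678*y + 5.0826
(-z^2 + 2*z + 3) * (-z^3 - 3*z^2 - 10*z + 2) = z^5 + z^4 + z^3 - 31*z^2 - 26*z + 6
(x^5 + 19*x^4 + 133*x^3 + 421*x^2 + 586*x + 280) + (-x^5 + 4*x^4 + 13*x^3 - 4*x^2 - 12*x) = 23*x^4 + 146*x^3 + 417*x^2 + 574*x + 280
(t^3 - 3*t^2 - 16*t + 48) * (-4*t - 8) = -4*t^4 + 4*t^3 + 88*t^2 - 64*t - 384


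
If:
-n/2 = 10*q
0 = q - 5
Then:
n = -100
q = 5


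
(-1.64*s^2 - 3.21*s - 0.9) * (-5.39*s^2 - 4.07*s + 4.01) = 8.8396*s^4 + 23.9767*s^3 + 11.3393*s^2 - 9.2091*s - 3.609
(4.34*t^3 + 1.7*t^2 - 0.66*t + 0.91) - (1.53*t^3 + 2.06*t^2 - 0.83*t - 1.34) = 2.81*t^3 - 0.36*t^2 + 0.17*t + 2.25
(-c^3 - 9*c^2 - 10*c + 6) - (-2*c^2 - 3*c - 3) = -c^3 - 7*c^2 - 7*c + 9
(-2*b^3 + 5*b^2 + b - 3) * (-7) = 14*b^3 - 35*b^2 - 7*b + 21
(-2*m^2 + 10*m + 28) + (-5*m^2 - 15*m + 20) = -7*m^2 - 5*m + 48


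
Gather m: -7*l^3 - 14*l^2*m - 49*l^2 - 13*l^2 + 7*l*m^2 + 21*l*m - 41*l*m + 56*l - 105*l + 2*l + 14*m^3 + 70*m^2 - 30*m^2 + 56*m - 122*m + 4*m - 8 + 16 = -7*l^3 - 62*l^2 - 47*l + 14*m^3 + m^2*(7*l + 40) + m*(-14*l^2 - 20*l - 62) + 8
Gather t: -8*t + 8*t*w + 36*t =t*(8*w + 28)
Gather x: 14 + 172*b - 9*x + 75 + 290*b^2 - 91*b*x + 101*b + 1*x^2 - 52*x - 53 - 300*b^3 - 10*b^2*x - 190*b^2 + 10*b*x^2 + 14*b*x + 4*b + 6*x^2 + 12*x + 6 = -300*b^3 + 100*b^2 + 277*b + x^2*(10*b + 7) + x*(-10*b^2 - 77*b - 49) + 42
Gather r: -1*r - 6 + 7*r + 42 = 6*r + 36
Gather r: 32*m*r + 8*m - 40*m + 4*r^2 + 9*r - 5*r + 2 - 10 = -32*m + 4*r^2 + r*(32*m + 4) - 8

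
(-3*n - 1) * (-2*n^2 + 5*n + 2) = 6*n^3 - 13*n^2 - 11*n - 2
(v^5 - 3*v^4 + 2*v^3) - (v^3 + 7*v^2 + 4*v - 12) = v^5 - 3*v^4 + v^3 - 7*v^2 - 4*v + 12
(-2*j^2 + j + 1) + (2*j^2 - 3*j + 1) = 2 - 2*j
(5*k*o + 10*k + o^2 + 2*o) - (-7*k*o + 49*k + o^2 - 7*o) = 12*k*o - 39*k + 9*o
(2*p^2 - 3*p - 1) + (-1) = 2*p^2 - 3*p - 2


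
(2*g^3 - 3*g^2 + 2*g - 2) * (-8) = -16*g^3 + 24*g^2 - 16*g + 16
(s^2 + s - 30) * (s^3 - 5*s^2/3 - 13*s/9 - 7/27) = s^5 - 2*s^4/3 - 298*s^3/9 + 1304*s^2/27 + 1163*s/27 + 70/9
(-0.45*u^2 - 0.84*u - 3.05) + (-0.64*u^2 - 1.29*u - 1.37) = -1.09*u^2 - 2.13*u - 4.42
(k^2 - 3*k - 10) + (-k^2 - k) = -4*k - 10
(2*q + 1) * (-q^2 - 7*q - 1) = -2*q^3 - 15*q^2 - 9*q - 1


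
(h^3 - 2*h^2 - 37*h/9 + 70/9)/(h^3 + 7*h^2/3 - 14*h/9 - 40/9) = (9*h^2 - 36*h + 35)/(9*h^2 + 3*h - 20)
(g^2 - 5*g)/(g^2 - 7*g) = (g - 5)/(g - 7)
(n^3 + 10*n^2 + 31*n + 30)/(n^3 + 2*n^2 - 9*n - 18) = (n + 5)/(n - 3)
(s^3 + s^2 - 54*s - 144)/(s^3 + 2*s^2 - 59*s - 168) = (s + 6)/(s + 7)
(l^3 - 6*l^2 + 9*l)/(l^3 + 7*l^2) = (l^2 - 6*l + 9)/(l*(l + 7))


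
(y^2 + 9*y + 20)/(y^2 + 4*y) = (y + 5)/y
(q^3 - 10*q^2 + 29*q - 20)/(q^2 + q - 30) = (q^2 - 5*q + 4)/(q + 6)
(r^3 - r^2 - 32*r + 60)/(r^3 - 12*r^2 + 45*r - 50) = (r + 6)/(r - 5)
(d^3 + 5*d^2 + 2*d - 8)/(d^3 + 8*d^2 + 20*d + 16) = (d - 1)/(d + 2)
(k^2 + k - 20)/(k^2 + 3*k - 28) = (k + 5)/(k + 7)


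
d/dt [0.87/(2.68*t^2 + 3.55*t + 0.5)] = (-4.6632*t - 3.0885)/(2.68*t^2 + 3.55*t + 0.5)^2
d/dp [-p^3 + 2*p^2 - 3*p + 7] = -3*p^2 + 4*p - 3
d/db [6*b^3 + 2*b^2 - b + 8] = 18*b^2 + 4*b - 1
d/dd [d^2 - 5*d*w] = 2*d - 5*w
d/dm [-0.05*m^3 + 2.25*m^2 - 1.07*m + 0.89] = -0.15*m^2 + 4.5*m - 1.07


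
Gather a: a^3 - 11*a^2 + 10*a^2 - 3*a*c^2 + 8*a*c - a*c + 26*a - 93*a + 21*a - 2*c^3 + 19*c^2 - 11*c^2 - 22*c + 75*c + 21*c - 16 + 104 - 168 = a^3 - a^2 + a*(-3*c^2 + 7*c - 46) - 2*c^3 + 8*c^2 + 74*c - 80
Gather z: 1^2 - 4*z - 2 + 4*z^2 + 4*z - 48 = 4*z^2 - 49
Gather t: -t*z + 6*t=t*(6 - z)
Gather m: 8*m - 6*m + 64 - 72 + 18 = 2*m + 10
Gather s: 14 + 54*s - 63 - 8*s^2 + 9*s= -8*s^2 + 63*s - 49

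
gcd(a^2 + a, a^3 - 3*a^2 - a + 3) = a + 1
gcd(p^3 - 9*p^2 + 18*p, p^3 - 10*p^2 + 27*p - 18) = p^2 - 9*p + 18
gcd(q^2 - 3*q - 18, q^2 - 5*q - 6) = q - 6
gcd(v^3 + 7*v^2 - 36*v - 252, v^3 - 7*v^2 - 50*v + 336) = v^2 + v - 42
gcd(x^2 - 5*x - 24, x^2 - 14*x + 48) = x - 8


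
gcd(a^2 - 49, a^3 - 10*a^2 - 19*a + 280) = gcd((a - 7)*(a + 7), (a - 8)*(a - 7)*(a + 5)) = a - 7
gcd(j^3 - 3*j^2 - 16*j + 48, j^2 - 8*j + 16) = j - 4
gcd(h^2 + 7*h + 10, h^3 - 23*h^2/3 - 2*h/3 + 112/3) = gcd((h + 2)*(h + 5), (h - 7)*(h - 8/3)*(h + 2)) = h + 2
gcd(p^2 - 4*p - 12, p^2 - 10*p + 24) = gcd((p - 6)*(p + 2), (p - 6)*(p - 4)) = p - 6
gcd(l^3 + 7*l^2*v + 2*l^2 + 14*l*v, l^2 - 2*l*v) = l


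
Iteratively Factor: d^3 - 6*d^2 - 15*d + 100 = (d - 5)*(d^2 - d - 20) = (d - 5)^2*(d + 4)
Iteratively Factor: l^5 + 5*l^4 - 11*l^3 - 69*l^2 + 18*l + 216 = (l + 3)*(l^4 + 2*l^3 - 17*l^2 - 18*l + 72) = (l + 3)*(l + 4)*(l^3 - 2*l^2 - 9*l + 18) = (l - 2)*(l + 3)*(l + 4)*(l^2 - 9) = (l - 3)*(l - 2)*(l + 3)*(l + 4)*(l + 3)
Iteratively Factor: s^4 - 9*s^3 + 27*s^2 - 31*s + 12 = (s - 3)*(s^3 - 6*s^2 + 9*s - 4) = (s - 3)*(s - 1)*(s^2 - 5*s + 4) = (s - 3)*(s - 1)^2*(s - 4)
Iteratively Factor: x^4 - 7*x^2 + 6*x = (x - 1)*(x^3 + x^2 - 6*x) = x*(x - 1)*(x^2 + x - 6) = x*(x - 1)*(x + 3)*(x - 2)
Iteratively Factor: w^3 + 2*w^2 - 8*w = (w - 2)*(w^2 + 4*w) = w*(w - 2)*(w + 4)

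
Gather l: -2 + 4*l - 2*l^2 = -2*l^2 + 4*l - 2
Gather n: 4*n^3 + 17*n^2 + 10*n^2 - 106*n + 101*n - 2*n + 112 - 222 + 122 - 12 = 4*n^3 + 27*n^2 - 7*n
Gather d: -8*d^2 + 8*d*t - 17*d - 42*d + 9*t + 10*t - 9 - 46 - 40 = -8*d^2 + d*(8*t - 59) + 19*t - 95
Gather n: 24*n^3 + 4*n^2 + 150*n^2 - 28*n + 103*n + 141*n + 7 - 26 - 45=24*n^3 + 154*n^2 + 216*n - 64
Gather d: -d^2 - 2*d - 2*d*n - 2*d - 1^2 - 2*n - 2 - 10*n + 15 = -d^2 + d*(-2*n - 4) - 12*n + 12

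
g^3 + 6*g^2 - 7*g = g*(g - 1)*(g + 7)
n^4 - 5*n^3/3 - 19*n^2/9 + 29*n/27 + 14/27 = (n - 7/3)*(n - 2/3)*(n + 1/3)*(n + 1)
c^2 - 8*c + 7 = (c - 7)*(c - 1)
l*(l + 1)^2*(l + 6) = l^4 + 8*l^3 + 13*l^2 + 6*l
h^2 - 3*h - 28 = (h - 7)*(h + 4)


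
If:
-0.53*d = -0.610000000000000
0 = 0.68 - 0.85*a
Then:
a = 0.80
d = 1.15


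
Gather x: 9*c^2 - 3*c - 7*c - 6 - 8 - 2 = 9*c^2 - 10*c - 16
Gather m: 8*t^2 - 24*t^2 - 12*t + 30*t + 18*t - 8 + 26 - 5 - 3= -16*t^2 + 36*t + 10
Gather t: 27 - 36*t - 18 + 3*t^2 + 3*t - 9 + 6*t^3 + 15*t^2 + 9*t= 6*t^3 + 18*t^2 - 24*t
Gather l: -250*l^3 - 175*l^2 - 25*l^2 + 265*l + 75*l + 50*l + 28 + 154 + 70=-250*l^3 - 200*l^2 + 390*l + 252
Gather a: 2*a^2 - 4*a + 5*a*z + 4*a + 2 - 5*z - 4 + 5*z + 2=2*a^2 + 5*a*z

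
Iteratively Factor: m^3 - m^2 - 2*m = (m + 1)*(m^2 - 2*m) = m*(m + 1)*(m - 2)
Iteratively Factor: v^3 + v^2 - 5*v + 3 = (v - 1)*(v^2 + 2*v - 3) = (v - 1)*(v + 3)*(v - 1)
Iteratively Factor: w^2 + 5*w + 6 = (w + 2)*(w + 3)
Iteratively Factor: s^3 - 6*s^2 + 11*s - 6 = (s - 2)*(s^2 - 4*s + 3) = (s - 2)*(s - 1)*(s - 3)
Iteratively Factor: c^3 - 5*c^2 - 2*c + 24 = (c - 3)*(c^2 - 2*c - 8) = (c - 4)*(c - 3)*(c + 2)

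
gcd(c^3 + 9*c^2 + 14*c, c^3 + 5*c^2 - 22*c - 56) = c^2 + 9*c + 14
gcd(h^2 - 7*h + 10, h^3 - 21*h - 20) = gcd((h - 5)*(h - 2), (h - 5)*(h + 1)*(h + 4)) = h - 5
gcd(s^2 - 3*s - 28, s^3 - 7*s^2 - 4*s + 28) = s - 7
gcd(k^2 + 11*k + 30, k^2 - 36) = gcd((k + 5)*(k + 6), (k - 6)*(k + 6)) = k + 6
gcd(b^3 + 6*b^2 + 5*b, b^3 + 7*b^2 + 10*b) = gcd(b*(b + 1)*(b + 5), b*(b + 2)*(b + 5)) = b^2 + 5*b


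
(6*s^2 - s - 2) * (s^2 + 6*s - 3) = 6*s^4 + 35*s^3 - 26*s^2 - 9*s + 6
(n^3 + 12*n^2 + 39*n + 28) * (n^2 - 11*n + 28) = n^5 + n^4 - 65*n^3 - 65*n^2 + 784*n + 784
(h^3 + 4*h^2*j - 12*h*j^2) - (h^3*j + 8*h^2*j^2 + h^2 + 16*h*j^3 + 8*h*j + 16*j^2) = -h^3*j + h^3 - 8*h^2*j^2 + 4*h^2*j - h^2 - 16*h*j^3 - 12*h*j^2 - 8*h*j - 16*j^2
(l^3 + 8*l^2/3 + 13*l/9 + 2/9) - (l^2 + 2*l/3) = l^3 + 5*l^2/3 + 7*l/9 + 2/9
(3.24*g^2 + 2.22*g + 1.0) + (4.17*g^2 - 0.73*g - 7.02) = 7.41*g^2 + 1.49*g - 6.02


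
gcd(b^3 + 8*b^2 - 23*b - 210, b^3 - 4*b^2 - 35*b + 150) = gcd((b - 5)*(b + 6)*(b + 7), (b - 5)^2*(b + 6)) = b^2 + b - 30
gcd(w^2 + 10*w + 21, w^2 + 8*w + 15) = w + 3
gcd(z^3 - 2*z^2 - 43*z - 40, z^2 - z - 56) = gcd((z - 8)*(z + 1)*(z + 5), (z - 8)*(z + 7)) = z - 8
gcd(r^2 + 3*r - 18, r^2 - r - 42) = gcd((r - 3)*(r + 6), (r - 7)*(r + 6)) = r + 6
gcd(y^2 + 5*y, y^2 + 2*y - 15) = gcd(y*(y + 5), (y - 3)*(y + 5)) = y + 5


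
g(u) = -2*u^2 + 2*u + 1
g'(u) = 2 - 4*u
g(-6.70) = -102.18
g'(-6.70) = 28.80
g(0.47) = 1.50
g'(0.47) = 0.12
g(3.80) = -20.28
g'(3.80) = -13.20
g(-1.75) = -8.62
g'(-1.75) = 9.00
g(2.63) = -7.57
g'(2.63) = -8.52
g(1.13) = 0.71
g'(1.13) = -2.52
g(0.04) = 1.08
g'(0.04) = 1.84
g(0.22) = 1.34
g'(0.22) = 1.12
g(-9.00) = -179.00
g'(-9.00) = 38.00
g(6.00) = -59.00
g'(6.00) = -22.00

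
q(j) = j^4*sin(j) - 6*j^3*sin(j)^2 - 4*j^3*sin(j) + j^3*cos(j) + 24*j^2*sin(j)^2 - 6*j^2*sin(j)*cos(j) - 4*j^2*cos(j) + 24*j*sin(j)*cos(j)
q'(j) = j^4*cos(j) - 12*j^3*sin(j)*cos(j) + 3*j^3*sin(j) - 4*j^3*cos(j) - 12*j^2*sin(j)^2 + 48*j^2*sin(j)*cos(j) - 8*j^2*sin(j) - 6*j^2*cos(j)^2 + 3*j^2*cos(j) + 24*j*sin(j)^2 - 12*j*sin(j)*cos(j) + 24*j*cos(j)^2 - 8*j*cos(j) + 24*sin(j)*cos(j)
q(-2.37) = 25.62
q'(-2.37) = 106.57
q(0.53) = 5.21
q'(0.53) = 19.11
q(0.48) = 4.29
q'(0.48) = 17.46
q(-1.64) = 62.98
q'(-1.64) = -24.51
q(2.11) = 15.72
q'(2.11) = -35.11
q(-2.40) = 22.43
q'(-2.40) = 105.70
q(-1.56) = 60.48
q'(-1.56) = -37.56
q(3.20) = 10.77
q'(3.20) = 40.14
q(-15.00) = -28450.08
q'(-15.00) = -18401.35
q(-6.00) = 329.93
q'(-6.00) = 2770.11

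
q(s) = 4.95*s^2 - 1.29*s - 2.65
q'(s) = 9.9*s - 1.29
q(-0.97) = 3.26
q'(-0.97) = -10.89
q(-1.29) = 7.25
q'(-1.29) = -14.06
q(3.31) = 47.31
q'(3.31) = 31.48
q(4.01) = 71.77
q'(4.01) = 38.41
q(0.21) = -2.70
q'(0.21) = 0.79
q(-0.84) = 1.93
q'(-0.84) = -9.61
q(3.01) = 38.31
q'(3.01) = 28.51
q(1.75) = 10.25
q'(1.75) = 16.04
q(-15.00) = 1130.45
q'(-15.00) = -149.79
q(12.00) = 694.67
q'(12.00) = 117.51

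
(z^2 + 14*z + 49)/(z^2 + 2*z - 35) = (z + 7)/(z - 5)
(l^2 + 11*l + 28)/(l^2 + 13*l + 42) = (l + 4)/(l + 6)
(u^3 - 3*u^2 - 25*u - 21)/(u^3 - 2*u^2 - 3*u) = (u^2 - 4*u - 21)/(u*(u - 3))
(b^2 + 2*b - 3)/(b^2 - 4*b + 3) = (b + 3)/(b - 3)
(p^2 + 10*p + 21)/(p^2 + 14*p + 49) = (p + 3)/(p + 7)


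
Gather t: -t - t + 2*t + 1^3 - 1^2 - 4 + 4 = 0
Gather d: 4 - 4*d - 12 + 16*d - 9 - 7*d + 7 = 5*d - 10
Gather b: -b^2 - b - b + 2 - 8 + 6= -b^2 - 2*b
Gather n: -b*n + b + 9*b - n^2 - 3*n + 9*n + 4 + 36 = 10*b - n^2 + n*(6 - b) + 40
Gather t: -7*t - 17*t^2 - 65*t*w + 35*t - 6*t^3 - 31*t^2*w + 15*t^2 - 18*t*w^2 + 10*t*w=-6*t^3 + t^2*(-31*w - 2) + t*(-18*w^2 - 55*w + 28)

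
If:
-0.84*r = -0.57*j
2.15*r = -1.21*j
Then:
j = 0.00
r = 0.00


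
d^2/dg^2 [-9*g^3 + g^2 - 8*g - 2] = 2 - 54*g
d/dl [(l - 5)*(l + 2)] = 2*l - 3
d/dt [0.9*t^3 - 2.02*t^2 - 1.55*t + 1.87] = 2.7*t^2 - 4.04*t - 1.55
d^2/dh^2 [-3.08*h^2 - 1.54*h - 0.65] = -6.16000000000000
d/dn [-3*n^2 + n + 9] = 1 - 6*n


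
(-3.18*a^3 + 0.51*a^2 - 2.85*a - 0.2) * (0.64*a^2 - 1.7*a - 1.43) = -2.0352*a^5 + 5.7324*a^4 + 1.8564*a^3 + 3.9877*a^2 + 4.4155*a + 0.286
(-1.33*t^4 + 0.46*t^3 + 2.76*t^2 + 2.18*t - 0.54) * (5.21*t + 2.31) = -6.9293*t^5 - 0.6757*t^4 + 15.4422*t^3 + 17.7334*t^2 + 2.2224*t - 1.2474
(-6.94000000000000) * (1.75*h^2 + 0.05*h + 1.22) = -12.145*h^2 - 0.347*h - 8.4668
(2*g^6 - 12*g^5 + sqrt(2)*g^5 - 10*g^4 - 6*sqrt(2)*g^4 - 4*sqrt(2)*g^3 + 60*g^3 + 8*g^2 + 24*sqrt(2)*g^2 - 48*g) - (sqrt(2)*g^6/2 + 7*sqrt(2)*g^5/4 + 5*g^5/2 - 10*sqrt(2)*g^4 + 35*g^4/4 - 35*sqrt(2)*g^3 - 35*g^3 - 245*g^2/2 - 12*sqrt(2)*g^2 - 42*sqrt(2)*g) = -sqrt(2)*g^6/2 + 2*g^6 - 29*g^5/2 - 3*sqrt(2)*g^5/4 - 75*g^4/4 + 4*sqrt(2)*g^4 + 31*sqrt(2)*g^3 + 95*g^3 + 36*sqrt(2)*g^2 + 261*g^2/2 - 48*g + 42*sqrt(2)*g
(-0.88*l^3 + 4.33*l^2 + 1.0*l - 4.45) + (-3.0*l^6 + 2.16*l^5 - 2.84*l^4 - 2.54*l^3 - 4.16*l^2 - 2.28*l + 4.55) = -3.0*l^6 + 2.16*l^5 - 2.84*l^4 - 3.42*l^3 + 0.17*l^2 - 1.28*l + 0.0999999999999996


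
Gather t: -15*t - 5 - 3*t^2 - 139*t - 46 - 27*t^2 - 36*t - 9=-30*t^2 - 190*t - 60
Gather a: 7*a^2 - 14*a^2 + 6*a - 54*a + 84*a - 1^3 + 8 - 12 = -7*a^2 + 36*a - 5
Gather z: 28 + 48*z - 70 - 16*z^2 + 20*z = -16*z^2 + 68*z - 42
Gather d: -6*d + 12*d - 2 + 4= 6*d + 2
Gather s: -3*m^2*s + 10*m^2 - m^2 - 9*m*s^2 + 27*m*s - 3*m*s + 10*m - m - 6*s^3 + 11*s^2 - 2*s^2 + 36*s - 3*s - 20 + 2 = 9*m^2 + 9*m - 6*s^3 + s^2*(9 - 9*m) + s*(-3*m^2 + 24*m + 33) - 18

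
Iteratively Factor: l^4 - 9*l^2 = (l)*(l^3 - 9*l) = l^2*(l^2 - 9) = l^2*(l - 3)*(l + 3)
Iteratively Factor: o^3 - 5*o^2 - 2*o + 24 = (o + 2)*(o^2 - 7*o + 12) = (o - 4)*(o + 2)*(o - 3)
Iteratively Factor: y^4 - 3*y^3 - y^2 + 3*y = (y - 3)*(y^3 - y) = (y - 3)*(y - 1)*(y^2 + y) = (y - 3)*(y - 1)*(y + 1)*(y)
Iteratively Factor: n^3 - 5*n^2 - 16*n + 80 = (n + 4)*(n^2 - 9*n + 20) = (n - 4)*(n + 4)*(n - 5)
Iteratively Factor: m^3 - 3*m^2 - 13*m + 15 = (m - 1)*(m^2 - 2*m - 15) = (m - 5)*(m - 1)*(m + 3)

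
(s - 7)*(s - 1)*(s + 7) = s^3 - s^2 - 49*s + 49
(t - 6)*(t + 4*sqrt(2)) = t^2 - 6*t + 4*sqrt(2)*t - 24*sqrt(2)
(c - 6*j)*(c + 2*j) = c^2 - 4*c*j - 12*j^2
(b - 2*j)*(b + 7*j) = b^2 + 5*b*j - 14*j^2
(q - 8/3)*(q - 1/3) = q^2 - 3*q + 8/9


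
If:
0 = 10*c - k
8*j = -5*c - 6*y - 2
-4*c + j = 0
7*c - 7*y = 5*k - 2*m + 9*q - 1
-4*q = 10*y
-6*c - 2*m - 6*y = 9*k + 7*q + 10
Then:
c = -36/611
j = -144/611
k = -360/611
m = -14659/7332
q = -275/3666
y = 55/1833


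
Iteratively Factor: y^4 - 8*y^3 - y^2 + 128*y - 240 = (y + 4)*(y^3 - 12*y^2 + 47*y - 60) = (y - 5)*(y + 4)*(y^2 - 7*y + 12) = (y - 5)*(y - 3)*(y + 4)*(y - 4)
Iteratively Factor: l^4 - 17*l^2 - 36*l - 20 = (l + 2)*(l^3 - 2*l^2 - 13*l - 10) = (l + 2)^2*(l^2 - 4*l - 5) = (l + 1)*(l + 2)^2*(l - 5)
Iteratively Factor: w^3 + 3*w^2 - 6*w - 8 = (w + 4)*(w^2 - w - 2) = (w + 1)*(w + 4)*(w - 2)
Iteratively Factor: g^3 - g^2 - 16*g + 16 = (g - 4)*(g^2 + 3*g - 4) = (g - 4)*(g - 1)*(g + 4)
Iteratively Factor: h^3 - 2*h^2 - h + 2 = (h + 1)*(h^2 - 3*h + 2) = (h - 1)*(h + 1)*(h - 2)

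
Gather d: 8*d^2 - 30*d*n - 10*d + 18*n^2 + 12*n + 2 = 8*d^2 + d*(-30*n - 10) + 18*n^2 + 12*n + 2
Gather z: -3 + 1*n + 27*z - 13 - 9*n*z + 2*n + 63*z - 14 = 3*n + z*(90 - 9*n) - 30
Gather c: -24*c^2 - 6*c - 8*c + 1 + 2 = -24*c^2 - 14*c + 3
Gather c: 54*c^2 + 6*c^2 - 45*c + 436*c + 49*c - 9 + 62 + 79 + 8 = 60*c^2 + 440*c + 140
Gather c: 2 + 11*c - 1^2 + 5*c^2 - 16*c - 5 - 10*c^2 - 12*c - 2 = -5*c^2 - 17*c - 6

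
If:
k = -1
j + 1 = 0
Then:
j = -1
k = -1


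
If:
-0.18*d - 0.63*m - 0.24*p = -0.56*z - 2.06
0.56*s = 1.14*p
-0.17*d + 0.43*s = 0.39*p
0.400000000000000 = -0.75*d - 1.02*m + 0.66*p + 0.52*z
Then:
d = -4.23505843071786*z - 40.9110816878706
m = 2.66399554813578*z + 20.4175464855218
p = -1.4833611574847*z - 14.3294149252586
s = -3.01969949916528*z - 29.1705946692764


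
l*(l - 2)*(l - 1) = l^3 - 3*l^2 + 2*l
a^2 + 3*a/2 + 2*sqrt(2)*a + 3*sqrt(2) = (a + 3/2)*(a + 2*sqrt(2))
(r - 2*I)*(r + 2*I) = r^2 + 4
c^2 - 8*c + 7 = (c - 7)*(c - 1)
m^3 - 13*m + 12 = (m - 3)*(m - 1)*(m + 4)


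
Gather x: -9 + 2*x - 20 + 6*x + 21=8*x - 8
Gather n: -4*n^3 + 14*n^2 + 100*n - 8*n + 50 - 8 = -4*n^3 + 14*n^2 + 92*n + 42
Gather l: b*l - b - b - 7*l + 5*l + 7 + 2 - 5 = -2*b + l*(b - 2) + 4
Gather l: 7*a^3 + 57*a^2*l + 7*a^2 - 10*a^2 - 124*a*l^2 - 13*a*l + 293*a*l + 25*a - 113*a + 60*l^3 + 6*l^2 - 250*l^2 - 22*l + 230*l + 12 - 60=7*a^3 - 3*a^2 - 88*a + 60*l^3 + l^2*(-124*a - 244) + l*(57*a^2 + 280*a + 208) - 48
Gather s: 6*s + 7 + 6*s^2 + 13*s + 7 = 6*s^2 + 19*s + 14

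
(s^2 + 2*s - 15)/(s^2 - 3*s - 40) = (s - 3)/(s - 8)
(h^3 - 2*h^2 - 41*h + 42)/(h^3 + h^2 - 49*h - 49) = (h^2 + 5*h - 6)/(h^2 + 8*h + 7)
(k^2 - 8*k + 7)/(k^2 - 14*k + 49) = (k - 1)/(k - 7)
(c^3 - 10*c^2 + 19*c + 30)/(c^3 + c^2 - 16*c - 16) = (c^2 - 11*c + 30)/(c^2 - 16)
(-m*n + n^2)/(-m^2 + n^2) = n/(m + n)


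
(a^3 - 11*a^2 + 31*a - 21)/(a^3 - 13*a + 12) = (a - 7)/(a + 4)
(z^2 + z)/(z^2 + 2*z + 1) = z/(z + 1)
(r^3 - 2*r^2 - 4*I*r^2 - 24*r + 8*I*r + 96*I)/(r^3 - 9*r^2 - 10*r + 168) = (r - 4*I)/(r - 7)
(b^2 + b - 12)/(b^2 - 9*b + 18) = (b + 4)/(b - 6)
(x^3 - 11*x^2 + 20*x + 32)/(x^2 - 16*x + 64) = (x^2 - 3*x - 4)/(x - 8)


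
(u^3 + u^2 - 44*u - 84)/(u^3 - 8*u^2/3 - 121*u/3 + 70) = 3*(u + 2)/(3*u - 5)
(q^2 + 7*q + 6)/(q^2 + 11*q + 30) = (q + 1)/(q + 5)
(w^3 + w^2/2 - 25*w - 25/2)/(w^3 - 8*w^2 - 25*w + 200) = (w + 1/2)/(w - 8)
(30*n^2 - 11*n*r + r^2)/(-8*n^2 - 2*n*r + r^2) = (-30*n^2 + 11*n*r - r^2)/(8*n^2 + 2*n*r - r^2)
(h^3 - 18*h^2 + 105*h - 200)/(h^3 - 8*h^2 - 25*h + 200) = (h - 5)/(h + 5)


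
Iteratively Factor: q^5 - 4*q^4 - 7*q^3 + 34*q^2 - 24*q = (q + 3)*(q^4 - 7*q^3 + 14*q^2 - 8*q) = (q - 2)*(q + 3)*(q^3 - 5*q^2 + 4*q) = (q - 2)*(q - 1)*(q + 3)*(q^2 - 4*q) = q*(q - 2)*(q - 1)*(q + 3)*(q - 4)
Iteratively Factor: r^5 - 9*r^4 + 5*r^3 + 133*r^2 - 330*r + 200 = (r + 4)*(r^4 - 13*r^3 + 57*r^2 - 95*r + 50) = (r - 1)*(r + 4)*(r^3 - 12*r^2 + 45*r - 50) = (r - 5)*(r - 1)*(r + 4)*(r^2 - 7*r + 10) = (r - 5)*(r - 2)*(r - 1)*(r + 4)*(r - 5)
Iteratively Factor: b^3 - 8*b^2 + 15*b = (b)*(b^2 - 8*b + 15) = b*(b - 5)*(b - 3)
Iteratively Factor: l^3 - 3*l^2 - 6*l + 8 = (l - 1)*(l^2 - 2*l - 8) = (l - 1)*(l + 2)*(l - 4)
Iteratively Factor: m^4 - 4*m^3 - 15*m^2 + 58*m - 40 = (m - 5)*(m^3 + m^2 - 10*m + 8) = (m - 5)*(m + 4)*(m^2 - 3*m + 2) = (m - 5)*(m - 2)*(m + 4)*(m - 1)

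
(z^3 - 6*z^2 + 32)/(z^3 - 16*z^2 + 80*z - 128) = (z + 2)/(z - 8)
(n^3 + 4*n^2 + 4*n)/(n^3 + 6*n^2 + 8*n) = (n + 2)/(n + 4)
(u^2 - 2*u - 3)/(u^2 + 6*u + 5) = (u - 3)/(u + 5)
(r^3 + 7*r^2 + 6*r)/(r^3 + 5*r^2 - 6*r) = (r + 1)/(r - 1)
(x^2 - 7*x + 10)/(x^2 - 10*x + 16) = (x - 5)/(x - 8)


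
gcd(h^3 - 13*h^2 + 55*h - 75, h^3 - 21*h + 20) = 1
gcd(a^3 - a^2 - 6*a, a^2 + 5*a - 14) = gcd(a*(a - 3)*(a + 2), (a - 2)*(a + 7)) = 1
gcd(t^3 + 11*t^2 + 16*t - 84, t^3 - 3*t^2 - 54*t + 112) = t^2 + 5*t - 14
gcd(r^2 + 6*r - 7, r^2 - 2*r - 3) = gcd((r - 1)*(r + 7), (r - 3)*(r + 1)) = 1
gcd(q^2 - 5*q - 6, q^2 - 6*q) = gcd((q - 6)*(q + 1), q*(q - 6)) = q - 6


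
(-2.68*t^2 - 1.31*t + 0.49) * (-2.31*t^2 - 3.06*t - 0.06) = 6.1908*t^4 + 11.2269*t^3 + 3.0375*t^2 - 1.4208*t - 0.0294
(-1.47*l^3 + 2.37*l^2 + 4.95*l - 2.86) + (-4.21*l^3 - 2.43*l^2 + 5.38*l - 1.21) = -5.68*l^3 - 0.0600000000000001*l^2 + 10.33*l - 4.07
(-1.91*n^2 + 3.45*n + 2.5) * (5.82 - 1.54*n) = 2.9414*n^3 - 16.4292*n^2 + 16.229*n + 14.55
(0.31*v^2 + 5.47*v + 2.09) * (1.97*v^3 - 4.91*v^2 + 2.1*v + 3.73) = 0.6107*v^5 + 9.2538*v^4 - 22.0894*v^3 + 2.3814*v^2 + 24.7921*v + 7.7957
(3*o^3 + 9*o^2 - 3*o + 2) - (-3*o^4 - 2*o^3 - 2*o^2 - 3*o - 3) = 3*o^4 + 5*o^3 + 11*o^2 + 5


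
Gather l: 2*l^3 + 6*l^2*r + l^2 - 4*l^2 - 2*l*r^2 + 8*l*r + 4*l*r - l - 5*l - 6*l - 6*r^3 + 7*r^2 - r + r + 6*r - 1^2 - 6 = 2*l^3 + l^2*(6*r - 3) + l*(-2*r^2 + 12*r - 12) - 6*r^3 + 7*r^2 + 6*r - 7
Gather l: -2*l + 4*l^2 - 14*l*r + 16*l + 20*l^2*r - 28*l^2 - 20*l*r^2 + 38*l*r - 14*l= l^2*(20*r - 24) + l*(-20*r^2 + 24*r)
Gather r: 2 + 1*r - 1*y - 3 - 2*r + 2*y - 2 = -r + y - 3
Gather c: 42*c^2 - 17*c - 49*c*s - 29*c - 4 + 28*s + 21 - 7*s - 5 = 42*c^2 + c*(-49*s - 46) + 21*s + 12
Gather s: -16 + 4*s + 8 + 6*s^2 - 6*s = 6*s^2 - 2*s - 8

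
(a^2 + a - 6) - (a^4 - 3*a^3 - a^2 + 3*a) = -a^4 + 3*a^3 + 2*a^2 - 2*a - 6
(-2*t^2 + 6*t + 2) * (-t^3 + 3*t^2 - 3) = 2*t^5 - 12*t^4 + 16*t^3 + 12*t^2 - 18*t - 6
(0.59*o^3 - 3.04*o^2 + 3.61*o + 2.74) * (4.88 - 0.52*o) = -0.3068*o^4 + 4.46*o^3 - 16.7124*o^2 + 16.192*o + 13.3712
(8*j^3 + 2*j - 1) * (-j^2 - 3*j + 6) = -8*j^5 - 24*j^4 + 46*j^3 - 5*j^2 + 15*j - 6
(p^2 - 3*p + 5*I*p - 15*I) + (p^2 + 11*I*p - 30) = 2*p^2 - 3*p + 16*I*p - 30 - 15*I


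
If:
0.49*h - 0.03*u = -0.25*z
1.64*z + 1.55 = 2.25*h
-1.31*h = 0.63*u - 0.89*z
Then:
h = 0.23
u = -1.37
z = -0.62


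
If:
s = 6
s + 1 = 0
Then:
No Solution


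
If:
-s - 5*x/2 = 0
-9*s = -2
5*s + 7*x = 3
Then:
No Solution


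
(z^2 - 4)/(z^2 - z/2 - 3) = 2*(z + 2)/(2*z + 3)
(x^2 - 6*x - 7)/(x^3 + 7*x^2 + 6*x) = (x - 7)/(x*(x + 6))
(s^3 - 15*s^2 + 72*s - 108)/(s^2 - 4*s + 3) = (s^2 - 12*s + 36)/(s - 1)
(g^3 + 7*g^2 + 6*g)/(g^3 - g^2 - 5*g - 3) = g*(g + 6)/(g^2 - 2*g - 3)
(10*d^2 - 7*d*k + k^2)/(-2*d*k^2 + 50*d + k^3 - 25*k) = (-5*d + k)/(k^2 - 25)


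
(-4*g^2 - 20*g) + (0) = -4*g^2 - 20*g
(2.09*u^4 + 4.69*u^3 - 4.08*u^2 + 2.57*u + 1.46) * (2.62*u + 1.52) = 5.4758*u^5 + 15.4646*u^4 - 3.5608*u^3 + 0.5318*u^2 + 7.7316*u + 2.2192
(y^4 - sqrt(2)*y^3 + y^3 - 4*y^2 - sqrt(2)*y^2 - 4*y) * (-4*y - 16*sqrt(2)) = -4*y^5 - 12*sqrt(2)*y^4 - 4*y^4 - 12*sqrt(2)*y^3 + 48*y^3 + 48*y^2 + 64*sqrt(2)*y^2 + 64*sqrt(2)*y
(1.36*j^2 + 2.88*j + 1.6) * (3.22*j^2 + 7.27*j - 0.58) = 4.3792*j^4 + 19.1608*j^3 + 25.3008*j^2 + 9.9616*j - 0.928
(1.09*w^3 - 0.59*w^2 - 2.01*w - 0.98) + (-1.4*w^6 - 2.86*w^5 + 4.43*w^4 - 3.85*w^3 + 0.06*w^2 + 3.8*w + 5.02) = -1.4*w^6 - 2.86*w^5 + 4.43*w^4 - 2.76*w^3 - 0.53*w^2 + 1.79*w + 4.04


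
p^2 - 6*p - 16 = (p - 8)*(p + 2)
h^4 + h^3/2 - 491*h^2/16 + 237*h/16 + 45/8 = (h - 5)*(h - 3/4)*(h + 1/4)*(h + 6)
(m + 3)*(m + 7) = m^2 + 10*m + 21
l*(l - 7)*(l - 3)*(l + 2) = l^4 - 8*l^3 + l^2 + 42*l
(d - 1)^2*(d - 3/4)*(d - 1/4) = d^4 - 3*d^3 + 51*d^2/16 - 11*d/8 + 3/16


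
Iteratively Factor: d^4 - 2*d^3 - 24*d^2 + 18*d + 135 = (d - 3)*(d^3 + d^2 - 21*d - 45) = (d - 3)*(d + 3)*(d^2 - 2*d - 15) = (d - 3)*(d + 3)^2*(d - 5)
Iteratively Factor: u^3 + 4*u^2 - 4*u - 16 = (u + 2)*(u^2 + 2*u - 8) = (u - 2)*(u + 2)*(u + 4)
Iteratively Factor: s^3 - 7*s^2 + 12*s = (s)*(s^2 - 7*s + 12) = s*(s - 4)*(s - 3)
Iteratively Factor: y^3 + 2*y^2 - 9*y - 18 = (y - 3)*(y^2 + 5*y + 6) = (y - 3)*(y + 2)*(y + 3)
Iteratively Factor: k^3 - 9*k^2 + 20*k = (k - 5)*(k^2 - 4*k) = k*(k - 5)*(k - 4)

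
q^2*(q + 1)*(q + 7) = q^4 + 8*q^3 + 7*q^2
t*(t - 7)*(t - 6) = t^3 - 13*t^2 + 42*t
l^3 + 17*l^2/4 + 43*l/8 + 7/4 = (l + 1/2)*(l + 7/4)*(l + 2)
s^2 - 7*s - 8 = (s - 8)*(s + 1)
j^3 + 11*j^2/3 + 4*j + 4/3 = (j + 2/3)*(j + 1)*(j + 2)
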